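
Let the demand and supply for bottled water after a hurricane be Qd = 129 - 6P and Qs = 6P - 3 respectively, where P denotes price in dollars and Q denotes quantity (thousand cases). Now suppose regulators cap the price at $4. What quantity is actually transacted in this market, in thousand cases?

Setting quantity demanded equal to quantity supplied, 129 - 6P = 6P - 3, gives P* = 11 and Q* = 63.
The ceiling of 4 is below the equilibrium price 11, so it binds.
At P = 4: Qd = 129 - 6·4 = 105 and Qs = 6·4 - 3 = 21.
The quantity actually transacted is the short side, supply: 21.

21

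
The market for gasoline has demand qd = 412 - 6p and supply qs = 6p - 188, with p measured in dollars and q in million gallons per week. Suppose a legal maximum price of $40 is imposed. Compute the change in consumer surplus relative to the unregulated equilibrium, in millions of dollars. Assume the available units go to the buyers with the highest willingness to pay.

220

Equilibrium: 412 - 6p = 6p - 188, so 600 = 12p and p* = 50, q* = 112.
Because the ceiling (40) lies below the market-clearing price, it is binding.
At p = 40: qd = 412 - 6·40 = 172 and qs = 6·40 - 188 = 52.
Consumer surplus without the control is ½ · (206/3 - 50) · 112 = 3136/3.
With the ceiling, 52 units are sold at 40 (assume they go to the highest-value buyers). The demand price at q = 52 is 60, so CS = ½ · [(206/3 - 40) + (60 - 40)] · 52 = 3796/3.
Change in consumer surplus = 3796/3 - 3136/3 = 220.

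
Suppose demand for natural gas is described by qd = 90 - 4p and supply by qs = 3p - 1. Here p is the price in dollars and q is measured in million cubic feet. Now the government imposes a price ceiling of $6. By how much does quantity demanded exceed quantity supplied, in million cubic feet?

49

Without the control the market clears where 90 - 4p = 3p - 1, i.e. p* = 13 and q* = 38.
Because the ceiling (6) lies below the market-clearing price, it is binding.
At p = 6: qd = 90 - 4·6 = 66 and qs = 3·6 - 1 = 17.
Shortage = qd - qs = 66 - 17 = 49.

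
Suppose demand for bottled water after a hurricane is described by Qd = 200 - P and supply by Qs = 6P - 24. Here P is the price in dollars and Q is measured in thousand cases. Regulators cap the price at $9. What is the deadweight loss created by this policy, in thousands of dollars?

In a free market, 200 - P = 6P - 24 gives the equilibrium P* = 32, Q* = 168.
The ceiling of 9 is below the equilibrium price 32, so it binds.
At P = 9: Qd = 200 - 9 = 191 and Qs = 6·9 - 24 = 30.
Quantity traded falls to 30. At Q = 30 the demand price is 200 - 30 = 170 and the supply price is (24 + 30)/6 = 9.
Deadweight loss = ½ · (170 - 9) · (168 - 30) = ½ · 161 · 138 = 11109.

11109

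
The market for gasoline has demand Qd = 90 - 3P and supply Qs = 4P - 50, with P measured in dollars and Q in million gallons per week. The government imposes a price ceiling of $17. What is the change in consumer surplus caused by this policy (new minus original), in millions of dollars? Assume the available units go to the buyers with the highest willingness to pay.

Without the control the market clears where 90 - 3P = 4P - 50, i.e. P* = 20 and Q* = 30.
The ceiling of 17 is below the equilibrium price 20, so it binds.
At P = 17: Qd = 90 - 3·17 = 39 and Qs = 4·17 - 50 = 18.
Consumer surplus without the control is ½ · (30 - 20) · 30 = 150.
With the ceiling, 18 units are sold at 17 (assume they go to the highest-value buyers). The demand price at Q = 18 is 24, so CS = ½ · [(30 - 17) + (24 - 17)] · 18 = 180.
Change in consumer surplus = 180 - 150 = 30.

30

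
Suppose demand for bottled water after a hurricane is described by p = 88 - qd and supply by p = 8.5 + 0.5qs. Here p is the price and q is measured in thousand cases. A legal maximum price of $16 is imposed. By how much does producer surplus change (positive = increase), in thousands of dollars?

Rearranging demand gives qd = 88 - p; rearranging supply gives qs = 2p - 17. Equilibrium: 88 - p = 2p - 17, so 105 = 3p and p* = 35, q* = 53.
The ceiling of 16 is below the equilibrium price 35, so it binds.
At p = 16: qd = 88 - 16 = 72 and qs = 2·16 - 17 = 15.
Producer surplus without the control is ½ · (35 - 8.5) · 53 = 702.25.
With the ceiling, producers sell 15 units at 16, so PS = ½ · (16 - 8.5) · 15 = 56.25.
Change in producer surplus = 56.25 - 702.25 = -646.

-646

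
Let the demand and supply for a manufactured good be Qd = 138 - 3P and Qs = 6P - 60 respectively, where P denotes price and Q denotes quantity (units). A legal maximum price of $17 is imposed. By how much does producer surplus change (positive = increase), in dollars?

-285

Setting quantity demanded equal to quantity supplied, 138 - 3P = 6P - 60, gives P* = 22 and Q* = 72.
The ceiling of 17 is below the equilibrium price 22, so it binds.
At P = 17: Qd = 138 - 3·17 = 87 and Qs = 6·17 - 60 = 42.
Producer surplus without the control is ½ · (22 - 10) · 72 = 432.
With the ceiling, producers sell 42 units at 17, so PS = ½ · (17 - 10) · 42 = 147.
Change in producer surplus = 147 - 432 = -285.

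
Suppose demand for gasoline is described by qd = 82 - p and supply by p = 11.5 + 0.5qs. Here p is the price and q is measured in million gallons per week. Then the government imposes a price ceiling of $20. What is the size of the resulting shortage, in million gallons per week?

Rearranging supply gives qs = 2p - 23. Equilibrium: 82 - p = 2p - 23, so 105 = 3p and p* = 35, q* = 47.
The ceiling of 20 is below the equilibrium price 35, so it binds.
At p = 20: qd = 82 - 20 = 62 and qs = 2·20 - 23 = 17.
Shortage = qd - qs = 62 - 17 = 45.

45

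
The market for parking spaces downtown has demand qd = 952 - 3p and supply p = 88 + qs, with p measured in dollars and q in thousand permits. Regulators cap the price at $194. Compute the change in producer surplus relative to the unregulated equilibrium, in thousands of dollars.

Rearranging supply gives qs = p - 88. Equilibrium: 952 - 3p = p - 88, so 1040 = 4p and p* = 260, q* = 172.
Since 194 < 260, the ceiling is binding.
At p = 194: qd = 952 - 3·194 = 370 and qs = 194 - 88 = 106.
Producer surplus without the control is ½ · (260 - 88) · 172 = 14792.
With the ceiling, producers sell 106 units at 194, so PS = ½ · (194 - 88) · 106 = 5618.
Change in producer surplus = 5618 - 14792 = -9174.

-9174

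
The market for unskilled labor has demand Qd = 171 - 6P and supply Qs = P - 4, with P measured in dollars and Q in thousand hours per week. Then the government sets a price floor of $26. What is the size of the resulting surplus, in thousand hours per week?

7

Equilibrium: 171 - 6P = P - 4, so 175 = 7P and P* = 25, Q* = 21.
Since 26 > 25, the floor is binding.
At P = 26: Qd = 171 - 6·26 = 15 and Qs = 26 - 4 = 22.
Surplus = Qs - Qd = 22 - 15 = 7.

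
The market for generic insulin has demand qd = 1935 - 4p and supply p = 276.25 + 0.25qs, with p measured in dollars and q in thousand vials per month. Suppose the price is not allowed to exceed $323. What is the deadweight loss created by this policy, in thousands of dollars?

12996

Rearranging supply gives qs = 4p - 1105. Setting quantity demanded equal to quantity supplied, 1935 - 4p = 4p - 1105, gives p* = 380 and q* = 415.
Since 323 < 380, the ceiling is binding.
At p = 323: qd = 1935 - 4·323 = 643 and qs = 4·323 - 1105 = 187.
Quantity traded falls to 187. At q = 187 the demand price is (1935 - 187)/4 = 437 and the supply price is (1105 + 187)/4 = 323.
Deadweight loss = ½ · (437 - 323) · (415 - 187) = ½ · 114 · 228 = 12996.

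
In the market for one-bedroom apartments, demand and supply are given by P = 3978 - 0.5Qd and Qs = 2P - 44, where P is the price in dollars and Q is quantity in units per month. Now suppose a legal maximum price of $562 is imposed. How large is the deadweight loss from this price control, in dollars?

4135688

Rearranging demand gives Qd = 7956 - 2P. Equilibrium: 7956 - 2P = 2P - 44, so 8000 = 4P and P* = 2000, Q* = 3956.
Because the ceiling (562) lies below the market-clearing price, it is binding.
At P = 562: Qd = 7956 - 2·562 = 6832 and Qs = 2·562 - 44 = 1080.
Quantity traded falls to 1080. At Q = 1080 the demand price is (7956 - 1080)/2 = 3438 and the supply price is (44 + 1080)/2 = 562.
Deadweight loss = ½ · (3438 - 562) · (3956 - 1080) = ½ · 2876 · 2876 = 4135688.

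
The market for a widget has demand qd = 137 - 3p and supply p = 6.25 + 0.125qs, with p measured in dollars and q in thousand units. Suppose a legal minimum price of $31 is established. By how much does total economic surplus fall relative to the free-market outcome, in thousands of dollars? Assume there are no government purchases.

404.25

Rearranging supply gives qs = 8p - 50. Setting quantity demanded equal to quantity supplied, 137 - 3p = 8p - 50, gives p* = 17 and q* = 86.
Because the floor (31) lies above the market-clearing price, it is binding.
At p = 31: qd = 137 - 3·31 = 44 and qs = 8·31 - 50 = 198.
Quantity traded falls to 44. At q = 44 the demand price is (137 - 44)/3 = 31 and the supply price is (50 + 44)/8 = 11.75.
Deadweight loss = ½ · (31 - 11.75) · (86 - 44) = ½ · 19.25 · 42 = 404.25.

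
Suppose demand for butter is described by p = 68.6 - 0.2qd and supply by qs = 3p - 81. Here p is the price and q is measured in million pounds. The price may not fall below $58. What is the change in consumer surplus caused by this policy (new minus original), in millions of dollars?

-327.5

Rearranging demand gives qd = 343 - 5p. Equilibrium: 343 - 5p = 3p - 81, so 424 = 8p and p* = 53, q* = 78.
The floor of 58 is above the equilibrium price 53, so it binds.
At p = 58: qd = 343 - 5·58 = 53 and qs = 3·58 - 81 = 93.
Consumer surplus without the control is ½ · (68.6 - 53) · 78 = 608.4.
With the floor, consumers buy 53 units at 58, so CS = ½ · (68.6 - 58) · 53 = 280.9.
Change in consumer surplus = 280.9 - 608.4 = -327.5.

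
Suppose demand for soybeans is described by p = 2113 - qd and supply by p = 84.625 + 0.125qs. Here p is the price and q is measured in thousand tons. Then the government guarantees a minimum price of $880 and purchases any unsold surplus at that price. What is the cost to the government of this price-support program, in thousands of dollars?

Rearranging demand gives qd = 2113 - p; rearranging supply gives qs = 8p - 677. Without the control the market clears where 2113 - p = 8p - 677, i.e. p* = 310 and q* = 1803.
Because the floor (880) lies above the market-clearing price, it is binding.
At p = 880: qd = 2113 - 880 = 1233 and qs = 8·880 - 677 = 6363.
Surplus = qs - qd = 5130.
Government expenditure = surplus × support price = 5130 × 880 = 4514400.

4514400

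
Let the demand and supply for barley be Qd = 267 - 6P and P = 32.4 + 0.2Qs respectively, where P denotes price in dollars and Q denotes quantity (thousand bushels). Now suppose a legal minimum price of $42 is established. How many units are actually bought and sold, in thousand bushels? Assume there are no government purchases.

Rearranging supply gives Qs = 5P - 162. Equilibrium: 267 - 6P = 5P - 162, so 429 = 11P and P* = 39, Q* = 33.
The floor of 42 is above the equilibrium price 39, so it binds.
At P = 42: Qd = 267 - 6·42 = 15 and Qs = 5·42 - 162 = 48.
The quantity actually transacted is the short side, demand: 15.

15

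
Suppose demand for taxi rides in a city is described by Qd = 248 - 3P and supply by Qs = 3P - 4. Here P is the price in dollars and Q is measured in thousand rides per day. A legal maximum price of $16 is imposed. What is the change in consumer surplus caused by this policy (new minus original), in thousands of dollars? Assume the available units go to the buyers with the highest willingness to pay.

130

Setting quantity demanded equal to quantity supplied, 248 - 3P = 3P - 4, gives P* = 42 and Q* = 122.
Since 16 < 42, the ceiling is binding.
At P = 16: Qd = 248 - 3·16 = 200 and Qs = 3·16 - 4 = 44.
Consumer surplus without the control is ½ · (248/3 - 42) · 122 = 7442/3.
With the ceiling, 44 units are sold at 16 (assume they go to the highest-value buyers). The demand price at Q = 44 is 68, so CS = ½ · [(248/3 - 16) + (68 - 16)] · 44 = 7832/3.
Change in consumer surplus = 7832/3 - 7442/3 = 130.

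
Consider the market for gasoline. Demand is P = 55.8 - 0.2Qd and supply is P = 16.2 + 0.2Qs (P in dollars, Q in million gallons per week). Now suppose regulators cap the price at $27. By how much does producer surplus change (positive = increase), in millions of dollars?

Rearranging demand gives Qd = 279 - 5P; rearranging supply gives Qs = 5P - 81. Setting quantity demanded equal to quantity supplied, 279 - 5P = 5P - 81, gives P* = 36 and Q* = 99.
The ceiling of 27 is below the equilibrium price 36, so it binds.
At P = 27: Qd = 279 - 5·27 = 144 and Qs = 5·27 - 81 = 54.
Producer surplus without the control is ½ · (36 - 16.2) · 99 = 980.1.
With the ceiling, producers sell 54 units at 27, so PS = ½ · (27 - 16.2) · 54 = 291.6.
Change in producer surplus = 291.6 - 980.1 = -688.5.

-688.5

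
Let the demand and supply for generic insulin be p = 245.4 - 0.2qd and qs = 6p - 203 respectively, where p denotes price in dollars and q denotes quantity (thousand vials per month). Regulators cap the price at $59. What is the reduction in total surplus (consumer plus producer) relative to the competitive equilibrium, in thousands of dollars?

Rearranging demand gives qd = 1227 - 5p. Equilibrium: 1227 - 5p = 6p - 203, so 1430 = 11p and p* = 130, q* = 577.
The ceiling of 59 is below the equilibrium price 130, so it binds.
At p = 59: qd = 1227 - 5·59 = 932 and qs = 6·59 - 203 = 151.
Quantity traded falls to 151. At q = 151 the demand price is (1227 - 151)/5 = 215.2 and the supply price is (203 + 151)/6 = 59.
Deadweight loss = ½ · (215.2 - 59) · (577 - 151) = ½ · 156.2 · 426 = 33270.6.

33270.6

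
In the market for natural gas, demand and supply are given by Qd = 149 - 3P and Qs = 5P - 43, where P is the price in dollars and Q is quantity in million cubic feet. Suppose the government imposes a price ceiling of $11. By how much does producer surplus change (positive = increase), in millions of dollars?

Setting quantity demanded equal to quantity supplied, 149 - 3P = 5P - 43, gives P* = 24 and Q* = 77.
Since 11 < 24, the ceiling is binding.
At P = 11: Qd = 149 - 3·11 = 116 and Qs = 5·11 - 43 = 12.
Producer surplus without the control is ½ · (24 - 8.6) · 77 = 592.9.
With the ceiling, producers sell 12 units at 11, so PS = ½ · (11 - 8.6) · 12 = 14.4.
Change in producer surplus = 14.4 - 592.9 = -578.5.

-578.5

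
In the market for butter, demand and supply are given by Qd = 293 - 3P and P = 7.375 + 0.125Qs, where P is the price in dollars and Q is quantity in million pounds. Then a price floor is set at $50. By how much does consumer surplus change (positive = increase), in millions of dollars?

-3060

Rearranging supply gives Qs = 8P - 59. Without the control the market clears where 293 - 3P = 8P - 59, i.e. P* = 32 and Q* = 197.
Since 50 > 32, the floor is binding.
At P = 50: Qd = 293 - 3·50 = 143 and Qs = 8·50 - 59 = 341.
Consumer surplus without the control is ½ · (293/3 - 32) · 197 = 38809/6.
With the floor, consumers buy 143 units at 50, so CS = ½ · (293/3 - 50) · 143 = 20449/6.
Change in consumer surplus = 20449/6 - 38809/6 = -3060.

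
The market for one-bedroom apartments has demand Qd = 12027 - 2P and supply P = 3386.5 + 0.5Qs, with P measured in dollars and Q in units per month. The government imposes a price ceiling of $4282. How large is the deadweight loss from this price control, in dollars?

Rearranging supply gives Qs = 2P - 6773. Setting quantity demanded equal to quantity supplied, 12027 - 2P = 2P - 6773, gives P* = 4700 and Q* = 2627.
Because the ceiling (4282) lies below the market-clearing price, it is binding.
At P = 4282: Qd = 12027 - 2·4282 = 3463 and Qs = 2·4282 - 6773 = 1791.
Quantity traded falls to 1791. At Q = 1791 the demand price is (12027 - 1791)/2 = 5118 and the supply price is (6773 + 1791)/2 = 4282.
Deadweight loss = ½ · (5118 - 4282) · (2627 - 1791) = ½ · 836 · 836 = 349448.

349448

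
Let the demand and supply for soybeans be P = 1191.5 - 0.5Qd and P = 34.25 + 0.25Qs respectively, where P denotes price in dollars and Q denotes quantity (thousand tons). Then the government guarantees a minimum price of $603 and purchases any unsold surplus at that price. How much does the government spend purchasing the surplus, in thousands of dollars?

662094

Rearranging demand gives Qd = 2383 - 2P; rearranging supply gives Qs = 4P - 137. Equilibrium: 2383 - 2P = 4P - 137, so 2520 = 6P and P* = 420, Q* = 1543.
Because the floor (603) lies above the market-clearing price, it is binding.
At P = 603: Qd = 2383 - 2·603 = 1177 and Qs = 4·603 - 137 = 2275.
Surplus = Qs - Qd = 1098.
Government expenditure = surplus × support price = 1098 × 603 = 662094.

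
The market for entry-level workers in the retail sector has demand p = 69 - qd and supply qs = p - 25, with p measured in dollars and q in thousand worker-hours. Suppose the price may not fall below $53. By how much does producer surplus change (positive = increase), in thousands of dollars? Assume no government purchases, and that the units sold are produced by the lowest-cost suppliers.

78

Rearranging demand gives qd = 69 - p. Setting quantity demanded equal to quantity supplied, 69 - p = p - 25, gives p* = 47 and q* = 22.
Because the floor (53) lies above the market-clearing price, it is binding.
At p = 53: qd = 69 - 53 = 16 and qs = 53 - 25 = 28.
Producer surplus without the control is ½ · (47 - 25) · 22 = 242.
With the floor, 16 units are sold at 53. The supply price at q = 16 is 41, so PS = ½ · [(53 - 25) + (53 - 41)] · 16 = 320.
Change in producer surplus = 320 - 242 = 78.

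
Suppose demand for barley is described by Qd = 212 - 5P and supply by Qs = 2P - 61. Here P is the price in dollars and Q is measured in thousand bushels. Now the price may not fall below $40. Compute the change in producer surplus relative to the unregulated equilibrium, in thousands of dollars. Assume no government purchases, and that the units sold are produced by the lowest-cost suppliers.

5.75

Without the control the market clears where 212 - 5P = 2P - 61, i.e. P* = 39 and Q* = 17.
The floor of 40 is above the equilibrium price 39, so it binds.
At P = 40: Qd = 212 - 5·40 = 12 and Qs = 2·40 - 61 = 19.
Producer surplus without the control is ½ · (39 - 30.5) · 17 = 72.25.
With the floor, 12 units are sold at 40. The supply price at Q = 12 is 36.5, so PS = ½ · [(40 - 30.5) + (40 - 36.5)] · 12 = 78.
Change in producer surplus = 78 - 72.25 = 5.75.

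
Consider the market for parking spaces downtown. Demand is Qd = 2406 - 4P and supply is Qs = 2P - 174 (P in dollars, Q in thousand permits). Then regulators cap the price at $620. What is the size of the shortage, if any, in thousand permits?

Equilibrium: 2406 - 4P = 2P - 174, so 2580 = 6P and P* = 430, Q* = 686.
Since 620 is above P* = 430, the ceiling does not bind and the free-market outcome prevails.
Since the control does not bind, there is no shortage.

0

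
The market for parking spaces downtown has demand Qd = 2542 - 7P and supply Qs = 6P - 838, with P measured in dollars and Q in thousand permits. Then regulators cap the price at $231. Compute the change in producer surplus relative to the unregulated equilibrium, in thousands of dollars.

-18415

Without the control the market clears where 2542 - 7P = 6P - 838, i.e. P* = 260 and Q* = 722.
Because the ceiling (231) lies below the market-clearing price, it is binding.
At P = 231: Qd = 2542 - 7·231 = 925 and Qs = 6·231 - 838 = 548.
Producer surplus without the control is ½ · (260 - 419/3) · 722 = 130321/3.
With the ceiling, producers sell 548 units at 231, so PS = ½ · (231 - 419/3) · 548 = 75076/3.
Change in producer surplus = 75076/3 - 130321/3 = -18415.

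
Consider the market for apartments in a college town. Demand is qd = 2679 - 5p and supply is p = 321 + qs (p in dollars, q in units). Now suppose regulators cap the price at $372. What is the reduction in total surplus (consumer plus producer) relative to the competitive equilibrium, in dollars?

9830.4

Rearranging supply gives qs = p - 321. Without the control the market clears where 2679 - 5p = p - 321, i.e. p* = 500 and q* = 179.
The ceiling of 372 is below the equilibrium price 500, so it binds.
At p = 372: qd = 2679 - 5·372 = 819 and qs = 372 - 321 = 51.
Quantity traded falls to 51. At q = 51 the demand price is (2679 - 51)/5 = 525.6 and the supply price is 321 + 51 = 372.
Deadweight loss = ½ · (525.6 - 372) · (179 - 51) = ½ · 153.6 · 128 = 9830.4.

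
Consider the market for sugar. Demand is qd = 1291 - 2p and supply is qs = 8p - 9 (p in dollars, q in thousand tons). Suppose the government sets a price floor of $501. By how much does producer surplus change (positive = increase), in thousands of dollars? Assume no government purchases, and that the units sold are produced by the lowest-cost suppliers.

72808.75

Setting quantity demanded equal to quantity supplied, 1291 - 2p = 8p - 9, gives p* = 130 and q* = 1031.
The floor of 501 is above the equilibrium price 130, so it binds.
At p = 501: qd = 1291 - 2·501 = 289 and qs = 8·501 - 9 = 3999.
Producer surplus without the control is ½ · (130 - 1.125) · 1031 = 66435.0625.
With the floor, 289 units are sold at 501. The supply price at q = 289 is 37.25, so PS = ½ · [(501 - 1.125) + (501 - 37.25)] · 289 = 139243.8125.
Change in producer surplus = 139243.8125 - 66435.0625 = 72808.75.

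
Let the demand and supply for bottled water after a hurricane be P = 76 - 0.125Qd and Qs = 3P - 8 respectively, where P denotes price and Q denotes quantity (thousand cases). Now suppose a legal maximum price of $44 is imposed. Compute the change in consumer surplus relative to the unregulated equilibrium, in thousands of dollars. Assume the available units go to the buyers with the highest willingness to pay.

Rearranging demand gives Qd = 608 - 8P. Equilibrium: 608 - 8P = 3P - 8, so 616 = 11P and P* = 56, Q* = 160.
Because the ceiling (44) lies below the market-clearing price, it is binding.
At P = 44: Qd = 608 - 8·44 = 256 and Qs = 3·44 - 8 = 124.
Consumer surplus without the control is ½ · (76 - 56) · 160 = 1600.
With the ceiling, 124 units are sold at 44 (assume they go to the highest-value buyers). The demand price at Q = 124 is 60.5, so CS = ½ · [(76 - 44) + (60.5 - 44)] · 124 = 3007.
Change in consumer surplus = 3007 - 1600 = 1407.

1407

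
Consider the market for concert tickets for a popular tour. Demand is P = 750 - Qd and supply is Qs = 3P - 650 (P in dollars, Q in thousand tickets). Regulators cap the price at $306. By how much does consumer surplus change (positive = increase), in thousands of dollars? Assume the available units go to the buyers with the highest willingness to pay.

3080

Rearranging demand gives Qd = 750 - P. Without the control the market clears where 750 - P = 3P - 650, i.e. P* = 350 and Q* = 400.
Because the ceiling (306) lies below the market-clearing price, it is binding.
At P = 306: Qd = 750 - 306 = 444 and Qs = 3·306 - 650 = 268.
Consumer surplus without the control is ½ · (750 - 350) · 400 = 80000.
With the ceiling, 268 units are sold at 306 (assume they go to the highest-value buyers). The demand price at Q = 268 is 482, so CS = ½ · [(750 - 306) + (482 - 306)] · 268 = 83080.
Change in consumer surplus = 83080 - 80000 = 3080.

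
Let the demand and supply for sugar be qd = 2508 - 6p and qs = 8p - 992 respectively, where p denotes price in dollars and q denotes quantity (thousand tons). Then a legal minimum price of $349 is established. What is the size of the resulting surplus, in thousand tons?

Equilibrium: 2508 - 6p = 8p - 992, so 3500 = 14p and p* = 250, q* = 1008.
Because the floor (349) lies above the market-clearing price, it is binding.
At p = 349: qd = 2508 - 6·349 = 414 and qs = 8·349 - 992 = 1800.
Surplus = qs - qd = 1800 - 414 = 1386.

1386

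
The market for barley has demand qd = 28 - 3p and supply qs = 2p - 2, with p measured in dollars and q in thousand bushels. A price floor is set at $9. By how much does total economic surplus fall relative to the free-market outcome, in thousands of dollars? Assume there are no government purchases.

33.75

Without the control the market clears where 28 - 3p = 2p - 2, i.e. p* = 6 and q* = 10.
Because the floor (9) lies above the market-clearing price, it is binding.
At p = 9: qd = 28 - 3·9 = 1 and qs = 2·9 - 2 = 16.
Quantity traded falls to 1. At q = 1 the demand price is (28 - 1)/3 = 9 and the supply price is (2 + 1)/2 = 1.5.
Deadweight loss = ½ · (9 - 1.5) · (10 - 1) = ½ · 7.5 · 9 = 33.75.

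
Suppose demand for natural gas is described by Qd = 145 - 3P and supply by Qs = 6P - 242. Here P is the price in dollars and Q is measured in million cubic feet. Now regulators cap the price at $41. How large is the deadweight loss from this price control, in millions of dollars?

In a free market, 145 - 3P = 6P - 242 gives the equilibrium P* = 43, Q* = 16.
The ceiling of 41 is below the equilibrium price 43, so it binds.
At P = 41: Qd = 145 - 3·41 = 22 and Qs = 6·41 - 242 = 4.
Quantity traded falls to 4. At Q = 4 the demand price is (145 - 4)/3 = 47 and the supply price is (242 + 4)/6 = 41.
Deadweight loss = ½ · (47 - 41) · (16 - 4) = ½ · 6 · 12 = 36.

36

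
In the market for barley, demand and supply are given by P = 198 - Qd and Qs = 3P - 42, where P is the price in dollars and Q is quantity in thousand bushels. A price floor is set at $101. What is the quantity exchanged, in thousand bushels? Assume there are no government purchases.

Rearranging demand gives Qd = 198 - P. In a free market, 198 - P = 3P - 42 gives the equilibrium P* = 60, Q* = 138.
The floor of 101 is above the equilibrium price 60, so it binds.
At P = 101: Qd = 198 - 101 = 97 and Qs = 3·101 - 42 = 261.
The quantity actually transacted is the short side, demand: 97.

97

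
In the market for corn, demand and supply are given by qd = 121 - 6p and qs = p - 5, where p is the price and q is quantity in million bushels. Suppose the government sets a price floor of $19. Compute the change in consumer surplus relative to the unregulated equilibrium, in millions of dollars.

Equilibrium: 121 - 6p = p - 5, so 126 = 7p and p* = 18, q* = 13.
The floor of 19 is above the equilibrium price 18, so it binds.
At p = 19: qd = 121 - 6·19 = 7 and qs = 19 - 5 = 14.
Consumer surplus without the control is ½ · (121/6 - 18) · 13 = 169/12.
With the floor, consumers buy 7 units at 19, so CS = ½ · (121/6 - 19) · 7 = 49/12.
Change in consumer surplus = 49/12 - 169/12 = -10.

-10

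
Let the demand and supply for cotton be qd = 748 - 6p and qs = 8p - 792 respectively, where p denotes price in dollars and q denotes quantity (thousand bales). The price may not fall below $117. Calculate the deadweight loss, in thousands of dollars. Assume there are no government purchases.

257.25

In a free market, 748 - 6p = 8p - 792 gives the equilibrium p* = 110, q* = 88.
Because the floor (117) lies above the market-clearing price, it is binding.
At p = 117: qd = 748 - 6·117 = 46 and qs = 8·117 - 792 = 144.
Quantity traded falls to 46. At q = 46 the demand price is (748 - 46)/6 = 117 and the supply price is (792 + 46)/8 = 104.75.
Deadweight loss = ½ · (117 - 104.75) · (88 - 46) = ½ · 12.25 · 42 = 257.25.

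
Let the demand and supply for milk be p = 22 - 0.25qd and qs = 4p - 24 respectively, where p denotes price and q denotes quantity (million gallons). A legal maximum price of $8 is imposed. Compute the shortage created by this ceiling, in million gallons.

Rearranging demand gives qd = 88 - 4p. Equilibrium: 88 - 4p = 4p - 24, so 112 = 8p and p* = 14, q* = 32.
Because the ceiling (8) lies below the market-clearing price, it is binding.
At p = 8: qd = 88 - 4·8 = 56 and qs = 4·8 - 24 = 8.
Shortage = qd - qs = 56 - 8 = 48.

48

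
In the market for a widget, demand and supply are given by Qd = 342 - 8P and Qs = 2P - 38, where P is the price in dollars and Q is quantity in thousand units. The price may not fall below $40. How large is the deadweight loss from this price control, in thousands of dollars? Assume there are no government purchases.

In a free market, 342 - 8P = 2P - 38 gives the equilibrium P* = 38, Q* = 38.
The floor of 40 is above the equilibrium price 38, so it binds.
At P = 40: Qd = 342 - 8·40 = 22 and Qs = 2·40 - 38 = 42.
Quantity traded falls to 22. At Q = 22 the demand price is (342 - 22)/8 = 40 and the supply price is (38 + 22)/2 = 30.
Deadweight loss = ½ · (40 - 30) · (38 - 22) = ½ · 10 · 16 = 80.

80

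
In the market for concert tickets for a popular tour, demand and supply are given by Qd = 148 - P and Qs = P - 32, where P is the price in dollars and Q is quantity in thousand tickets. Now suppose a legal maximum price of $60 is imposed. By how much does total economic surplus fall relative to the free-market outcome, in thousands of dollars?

Setting quantity demanded equal to quantity supplied, 148 - P = P - 32, gives P* = 90 and Q* = 58.
Because the ceiling (60) lies below the market-clearing price, it is binding.
At P = 60: Qd = 148 - 60 = 88 and Qs = 60 - 32 = 28.
Quantity traded falls to 28. At Q = 28 the demand price is 148 - 28 = 120 and the supply price is 32 + 28 = 60.
Deadweight loss = ½ · (120 - 60) · (58 - 28) = ½ · 60 · 30 = 900.

900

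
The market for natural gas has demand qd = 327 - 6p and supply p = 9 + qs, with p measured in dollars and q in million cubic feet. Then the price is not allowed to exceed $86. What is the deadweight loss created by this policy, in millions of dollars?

0

Rearranging supply gives qs = p - 9. In a free market, 327 - 6p = p - 9 gives the equilibrium p* = 48, q* = 39.
Since 86 is above p* = 48, the ceiling does not bind and the free-market outcome prevails.
Since the control does not bind, no trades are prevented and deadweight loss is zero.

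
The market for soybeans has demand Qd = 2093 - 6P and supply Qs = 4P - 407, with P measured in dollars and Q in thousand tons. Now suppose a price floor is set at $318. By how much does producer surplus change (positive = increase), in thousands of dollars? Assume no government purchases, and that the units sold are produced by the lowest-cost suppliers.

-8228

Equilibrium: 2093 - 6P = 4P - 407, so 2500 = 10P and P* = 250, Q* = 593.
The floor of 318 is above the equilibrium price 250, so it binds.
At P = 318: Qd = 2093 - 6·318 = 185 and Qs = 4·318 - 407 = 865.
Producer surplus without the control is ½ · (250 - 101.75) · 593 = 43956.125.
With the floor, 185 units are sold at 318. The supply price at Q = 185 is 148, so PS = ½ · [(318 - 101.75) + (318 - 148)] · 185 = 35728.125.
Change in producer surplus = 35728.125 - 43956.125 = -8228.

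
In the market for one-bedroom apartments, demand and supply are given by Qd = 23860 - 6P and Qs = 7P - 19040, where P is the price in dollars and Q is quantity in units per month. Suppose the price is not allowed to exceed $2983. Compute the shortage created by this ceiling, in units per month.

Equilibrium: 23860 - 6P = 7P - 19040, so 42900 = 13P and P* = 3300, Q* = 4060.
Because the ceiling (2983) lies below the market-clearing price, it is binding.
At P = 2983: Qd = 23860 - 6·2983 = 5962 and Qs = 7·2983 - 19040 = 1841.
Shortage = Qd - Qs = 5962 - 1841 = 4121.

4121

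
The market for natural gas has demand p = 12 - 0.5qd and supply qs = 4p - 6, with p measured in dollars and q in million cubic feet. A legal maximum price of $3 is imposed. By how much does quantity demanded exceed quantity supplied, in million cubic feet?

Rearranging demand gives qd = 24 - 2p. Without the control the market clears where 24 - 2p = 4p - 6, i.e. p* = 5 and q* = 14.
Because the ceiling (3) lies below the market-clearing price, it is binding.
At p = 3: qd = 24 - 2·3 = 18 and qs = 4·3 - 6 = 6.
Shortage = qd - qs = 18 - 6 = 12.

12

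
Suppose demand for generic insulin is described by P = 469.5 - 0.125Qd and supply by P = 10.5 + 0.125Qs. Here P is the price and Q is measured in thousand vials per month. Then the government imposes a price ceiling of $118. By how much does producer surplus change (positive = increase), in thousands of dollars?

Rearranging demand gives Qd = 3756 - 8P; rearranging supply gives Qs = 8P - 84. Setting quantity demanded equal to quantity supplied, 3756 - 8P = 8P - 84, gives P* = 240 and Q* = 1836.
Since 118 < 240, the ceiling is binding.
At P = 118: Qd = 3756 - 8·118 = 2812 and Qs = 8·118 - 84 = 860.
Producer surplus without the control is ½ · (240 - 10.5) · 1836 = 210681.
With the ceiling, producers sell 860 units at 118, so PS = ½ · (118 - 10.5) · 860 = 46225.
Change in producer surplus = 46225 - 210681 = -164456.

-164456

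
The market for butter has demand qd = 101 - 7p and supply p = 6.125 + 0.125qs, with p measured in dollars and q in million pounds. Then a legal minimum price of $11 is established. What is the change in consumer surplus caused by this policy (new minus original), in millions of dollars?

-27.5

Rearranging supply gives qs = 8p - 49. In a free market, 101 - 7p = 8p - 49 gives the equilibrium p* = 10, q* = 31.
Since 11 > 10, the floor is binding.
At p = 11: qd = 101 - 7·11 = 24 and qs = 8·11 - 49 = 39.
Consumer surplus without the control is ½ · (101/7 - 10) · 31 = 961/14.
With the floor, consumers buy 24 units at 11, so CS = ½ · (101/7 - 11) · 24 = 288/7.
Change in consumer surplus = 288/7 - 961/14 = -27.5.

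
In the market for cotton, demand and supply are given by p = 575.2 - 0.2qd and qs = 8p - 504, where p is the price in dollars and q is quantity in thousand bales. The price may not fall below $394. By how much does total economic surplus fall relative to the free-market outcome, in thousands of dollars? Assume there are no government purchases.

72946.25

Rearranging demand gives qd = 2876 - 5p. Setting quantity demanded equal to quantity supplied, 2876 - 5p = 8p - 504, gives p* = 260 and q* = 1576.
The floor of 394 is above the equilibrium price 260, so it binds.
At p = 394: qd = 2876 - 5·394 = 906 and qs = 8·394 - 504 = 2648.
Quantity traded falls to 906. At q = 906 the demand price is (2876 - 906)/5 = 394 and the supply price is (504 + 906)/8 = 176.25.
Deadweight loss = ½ · (394 - 176.25) · (1576 - 906) = ½ · 217.75 · 670 = 72946.25.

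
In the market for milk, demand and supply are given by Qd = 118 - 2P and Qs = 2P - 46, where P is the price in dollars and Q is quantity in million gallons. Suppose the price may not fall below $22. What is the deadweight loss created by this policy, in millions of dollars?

Equilibrium: 118 - 2P = 2P - 46, so 164 = 4P and P* = 41, Q* = 36.
Since 22 is below P* = 41, the floor does not bind and the free-market outcome prevails.
Since the control does not bind, no trades are prevented and deadweight loss is zero.

0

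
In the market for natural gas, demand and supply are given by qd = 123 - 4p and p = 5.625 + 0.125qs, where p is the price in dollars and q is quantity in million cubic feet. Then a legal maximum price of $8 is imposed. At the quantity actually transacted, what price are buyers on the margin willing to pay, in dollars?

Rearranging supply gives qs = 8p - 45. In a free market, 123 - 4p = 8p - 45 gives the equilibrium p* = 14, q* = 67.
The ceiling of 8 is below the equilibrium price 14, so it binds.
At p = 8: qd = 123 - 4·8 = 91 and qs = 8·8 - 45 = 19.
Only 19 units reach the market. On the demand curve, the marginal buyer's willingness to pay at q = 19 is (123 - 19)/4 = 26.

26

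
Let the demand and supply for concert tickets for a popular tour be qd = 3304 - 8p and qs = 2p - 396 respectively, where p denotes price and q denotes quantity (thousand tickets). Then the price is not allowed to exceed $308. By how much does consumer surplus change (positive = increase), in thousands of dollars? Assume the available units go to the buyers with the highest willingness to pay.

12679

Without the control the market clears where 3304 - 8p = 2p - 396, i.e. p* = 370 and q* = 344.
Since 308 < 370, the ceiling is binding.
At p = 308: qd = 3304 - 8·308 = 840 and qs = 2·308 - 396 = 220.
Consumer surplus without the control is ½ · (413 - 370) · 344 = 7396.
With the ceiling, 220 units are sold at 308 (assume they go to the highest-value buyers). The demand price at q = 220 is 385.5, so CS = ½ · [(413 - 308) + (385.5 - 308)] · 220 = 20075.
Change in consumer surplus = 20075 - 7396 = 12679.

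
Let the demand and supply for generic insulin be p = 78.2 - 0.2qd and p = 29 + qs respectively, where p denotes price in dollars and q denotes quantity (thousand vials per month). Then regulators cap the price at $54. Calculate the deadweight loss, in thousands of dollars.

Rearranging demand gives qd = 391 - 5p; rearranging supply gives qs = p - 29. Setting quantity demanded equal to quantity supplied, 391 - 5p = p - 29, gives p* = 70 and q* = 41.
Since 54 < 70, the ceiling is binding.
At p = 54: qd = 391 - 5·54 = 121 and qs = 54 - 29 = 25.
Quantity traded falls to 25. At q = 25 the demand price is (391 - 25)/5 = 73.2 and the supply price is 29 + 25 = 54.
Deadweight loss = ½ · (73.2 - 54) · (41 - 25) = ½ · 19.2 · 16 = 153.6.

153.6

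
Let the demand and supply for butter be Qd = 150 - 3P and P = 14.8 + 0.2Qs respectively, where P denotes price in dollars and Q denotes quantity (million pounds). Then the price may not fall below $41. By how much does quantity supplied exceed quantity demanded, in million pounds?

Rearranging supply gives Qs = 5P - 74. Setting quantity demanded equal to quantity supplied, 150 - 3P = 5P - 74, gives P* = 28 and Q* = 66.
Because the floor (41) lies above the market-clearing price, it is binding.
At P = 41: Qd = 150 - 3·41 = 27 and Qs = 5·41 - 74 = 131.
Surplus = Qs - Qd = 131 - 27 = 104.

104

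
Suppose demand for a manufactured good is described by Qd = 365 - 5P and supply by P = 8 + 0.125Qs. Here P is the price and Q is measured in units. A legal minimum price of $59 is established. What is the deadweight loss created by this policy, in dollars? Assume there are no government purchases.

2746.25

Rearranging supply gives Qs = 8P - 64. Setting quantity demanded equal to quantity supplied, 365 - 5P = 8P - 64, gives P* = 33 and Q* = 200.
Since 59 > 33, the floor is binding.
At P = 59: Qd = 365 - 5·59 = 70 and Qs = 8·59 - 64 = 408.
Quantity traded falls to 70. At Q = 70 the demand price is (365 - 70)/5 = 59 and the supply price is (64 + 70)/8 = 16.75.
Deadweight loss = ½ · (59 - 16.75) · (200 - 70) = ½ · 42.25 · 130 = 2746.25.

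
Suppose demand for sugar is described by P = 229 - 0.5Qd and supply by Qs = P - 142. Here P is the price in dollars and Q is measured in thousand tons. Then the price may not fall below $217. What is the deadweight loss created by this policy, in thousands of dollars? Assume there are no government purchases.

Rearranging demand gives Qd = 458 - 2P. Equilibrium: 458 - 2P = P - 142, so 600 = 3P and P* = 200, Q* = 58.
Because the floor (217) lies above the market-clearing price, it is binding.
At P = 217: Qd = 458 - 2·217 = 24 and Qs = 217 - 142 = 75.
Quantity traded falls to 24. At Q = 24 the demand price is (458 - 24)/2 = 217 and the supply price is 142 + 24 = 166.
Deadweight loss = ½ · (217 - 166) · (58 - 24) = ½ · 51 · 34 = 867.

867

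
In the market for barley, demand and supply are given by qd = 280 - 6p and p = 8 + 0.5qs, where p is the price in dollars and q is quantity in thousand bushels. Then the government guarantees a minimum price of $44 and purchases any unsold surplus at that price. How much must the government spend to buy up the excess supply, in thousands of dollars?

2464

Rearranging supply gives qs = 2p - 16. In a free market, 280 - 6p = 2p - 16 gives the equilibrium p* = 37, q* = 58.
Because the floor (44) lies above the market-clearing price, it is binding.
At p = 44: qd = 280 - 6·44 = 16 and qs = 2·44 - 16 = 72.
Surplus = qs - qd = 56.
Government expenditure = surplus × support price = 56 × 44 = 2464.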